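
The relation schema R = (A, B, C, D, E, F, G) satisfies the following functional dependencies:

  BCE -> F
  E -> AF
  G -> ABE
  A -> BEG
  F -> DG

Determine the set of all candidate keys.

Attribute C never appears on the right-hand side of any dependency, so C must belong to every candidate key.
{C}⁺ = {C}, which is not all of the schema, so we must add further attributes.
{A, C}⁺: A→BEG adds B, E, G; BCE→F adds F; F→DG adds D → {A, B, C, D, E, F, G}. Minimal: {C}⁺ = {C}; {A}⁺ = {A, B, D, E, F, G} — none reach the full schema.
{C, E}⁺: E→AF adds A, F; A→BEG adds B, G; F→DG adds D → {A, B, C, D, E, F, G}. Minimal: {E}⁺ = {A, B, D, E, F, G}; {C}⁺ = {C} — none reach the full schema.
{C, F}⁺: F→DG adds D, G; G→ABE adds A, B, E → {A, B, C, D, E, F, G}. Minimal: {F}⁺ = {A, B, D, E, F, G}; {C}⁺ = {C} — none reach the full schema.
{C, G}⁺: G→ABE adds A, B, E; BCE→F adds F; F→DG adds D → {A, B, C, D, E, F, G}. Minimal: {G}⁺ = {A, B, D, E, F, G}; {C}⁺ = {C} — none reach the full schema.

{A, C}, {C, E}, {C, F}, {C, G}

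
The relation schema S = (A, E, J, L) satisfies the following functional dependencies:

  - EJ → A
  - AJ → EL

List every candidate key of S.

(A, J), (E, J)

Attribute J never appears on the right-hand side of any dependency, so J must belong to every candidate key.
{J}⁺ = {J}, which is not all of the schema, so we must add further attributes.
{A, J}⁺: AJ→EL adds E, L → {A, E, J, L}. Minimal: {J}⁺ = {J}; {A}⁺ = {A} — none reach the full schema.
{E, J}⁺: EJ→A adds A; AJ→EL adds L → {A, E, J, L}. Minimal: {J}⁺ = {J}; {E}⁺ = {E} — none reach the full schema.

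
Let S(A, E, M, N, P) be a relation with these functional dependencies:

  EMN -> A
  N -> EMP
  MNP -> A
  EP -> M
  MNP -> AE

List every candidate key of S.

Attribute N never appears on the right-hand side of any dependency, so N must belong to every candidate key.
{N}⁺ = {A, E, M, N, P}, which is all of the schema, so {N} is the only candidate key.

{N}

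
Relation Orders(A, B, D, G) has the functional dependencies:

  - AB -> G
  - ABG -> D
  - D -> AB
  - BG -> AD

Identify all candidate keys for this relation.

{D}⁺: D→AB adds A, B; AB→G adds G → {A, B, D, G}.
{A, B}⁺: AB→G adds G; ABG→D adds D → {A, B, D, G}.
{B, G}⁺: BG→AD adds A, D → {A, B, D, G}.
Any other superkey contains one of these as a subset, so there are no further candidate keys.

{D}, {A, B}, {B, G}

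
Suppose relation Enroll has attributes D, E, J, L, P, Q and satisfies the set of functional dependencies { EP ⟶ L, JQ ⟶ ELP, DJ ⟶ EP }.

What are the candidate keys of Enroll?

Attributes D, J, Q never appear on any right-hand side, so every candidate key must contain {D, J, Q}.
{D, J, Q}⁺ = {D, E, J, L, P, Q}, which is all of the schema, so {D, J, Q} is the only candidate key.

{D, J, Q}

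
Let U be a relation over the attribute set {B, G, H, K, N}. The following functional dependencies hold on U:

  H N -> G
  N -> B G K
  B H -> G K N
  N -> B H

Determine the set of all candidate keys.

{N}; {B, H}

{N}⁺: N→BGK adds B, G, K; N→BH adds H → {B, G, H, K, N}.
{B, H}⁺: BH→GKN adds G, K, N → {B, G, H, K, N}.
Any other superkey contains one of these as a subset, so there are no further candidate keys.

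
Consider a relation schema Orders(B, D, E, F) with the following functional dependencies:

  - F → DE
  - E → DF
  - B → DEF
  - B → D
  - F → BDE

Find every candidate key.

{B}⁺: B→DEF adds D, E, F → {B, D, E, F}.
{E}⁺: E→DF adds D, F; F→BDE adds B → {B, D, E, F}.
{F}⁺: F→DE adds D, E; F→BDE adds B → {B, D, E, F}.

{B}, {E}, {F}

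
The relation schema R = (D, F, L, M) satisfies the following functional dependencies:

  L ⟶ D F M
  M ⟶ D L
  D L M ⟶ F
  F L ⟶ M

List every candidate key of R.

{L}⁺: L→DFM adds D, F, M → {D, F, L, M}.
{M}⁺: M→DL adds D, L; DLM→F adds F → {D, F, L, M}.
Any other superkey contains one of these as a subset, so there are no further candidate keys.

{L}, {M}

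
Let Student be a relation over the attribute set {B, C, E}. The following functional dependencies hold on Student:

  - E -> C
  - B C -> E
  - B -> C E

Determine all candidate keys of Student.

Attribute B never appears on the right-hand side of any dependency, so B must belong to every candidate key.
{B}⁺ = {B, C, E}, which is all of the schema, so {B} is the only candidate key.

{B}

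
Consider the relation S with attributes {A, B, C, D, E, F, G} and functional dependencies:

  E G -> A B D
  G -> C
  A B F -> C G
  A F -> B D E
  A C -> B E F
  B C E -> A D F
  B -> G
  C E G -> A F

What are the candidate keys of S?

AB, AC, AF, AG, BE, EG

{A, B}⁺: B→G adds G; G→C adds C; AC→BEF adds E, F; BCE→ADF adds D → {A, B, C, D, E, F, G}.
{A, C}⁺: AC→BEF adds B, E, F; BCE→ADF adds D; B→G adds G → {A, B, C, D, E, F, G}.
{A, F}⁺: AF→BDE adds B, D, E; B→G adds G; G→C adds C → {A, B, C, D, E, F, G}.
{A, G}⁺: G→C adds C; AC→BEF adds B, E, F; BCE→ADF adds D → {A, B, C, D, E, F, G}.
{B, E}⁺: B→G adds G; EG→ABD adds A, D; G→C adds C; AC→BEF adds F → {A, B, C, D, E, F, G}.
{E, G}⁺: EG→ABD adds A, B, D; G→C adds C; AC→BEF adds F → {A, B, C, D, E, F, G}.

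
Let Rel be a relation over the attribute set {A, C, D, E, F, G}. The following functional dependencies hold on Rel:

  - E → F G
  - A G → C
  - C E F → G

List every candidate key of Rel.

{A, D, E}

Attributes A, D, E never appear on any right-hand side, so every candidate key must contain {A, D, E}.
{A, D, E}⁺ = {A, C, D, E, F, G}, which is all of the schema, so {A, D, E} is the only candidate key.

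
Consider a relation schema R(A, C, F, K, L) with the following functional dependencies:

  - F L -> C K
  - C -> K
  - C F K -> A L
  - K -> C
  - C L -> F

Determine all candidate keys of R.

{C, F}⁺: C→K adds K; CFK→AL adds A, L → {A, C, F, K, L}. Minimal: {F}⁺ = {F}; {C}⁺ = {C, K} — none reach the full schema.
{C, L}⁺: C→K adds K; CL→F adds F; CFK→AL adds A → {A, C, F, K, L}. Minimal: {L}⁺ = {L}; {C}⁺ = {C, K} — none reach the full schema.
{F, K}⁺: K→C adds C; CFK→AL adds A, L → {A, C, F, K, L}. Minimal: {K}⁺ = {C, K}; {F}⁺ = {F} — none reach the full schema.
{F, L}⁺: FL→CK adds C, K; CFK→AL adds A → {A, C, F, K, L}. Minimal: {L}⁺ = {L}; {F}⁺ = {F} — none reach the full schema.
{K, L}⁺: K→C adds C; CL→F adds F; CFK→AL adds A → {A, C, F, K, L}. Minimal: {L}⁺ = {L}; {K}⁺ = {C, K} — none reach the full schema.
Any other superkey contains one of these as a subset, so there are no further candidate keys.

CF; CL; FK; FL; KL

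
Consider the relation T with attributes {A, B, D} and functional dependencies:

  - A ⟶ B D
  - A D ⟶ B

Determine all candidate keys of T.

{A}

Attribute A never appears on the right-hand side of any dependency, so A must belong to every candidate key.
{A}⁺ = {A, B, D}, which is all of the schema, so {A} is the only candidate key.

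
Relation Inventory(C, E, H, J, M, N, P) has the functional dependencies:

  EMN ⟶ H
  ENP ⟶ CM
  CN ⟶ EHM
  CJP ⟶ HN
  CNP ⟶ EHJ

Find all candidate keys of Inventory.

{C, J, P}, {C, N, P}, {E, N, P}

{C, J, P}⁺: CJP→HN adds H, N; CNP→EHJ adds E; ENP→CM adds M → {C, E, H, J, M, N, P}. Minimal: {J, P}⁺ = {J, P}; {C, P}⁺ = {C, P}; {C, J}⁺ = {C, J} — none reach the full schema.
{C, N, P}⁺: CN→EHM adds E, H, M; CNP→EHJ adds J → {C, E, H, J, M, N, P}. Minimal: {N, P}⁺ = {N, P}; {C, P}⁺ = {C, P}; {C, N}⁺ = {C, E, H, M, N} — none reach the full schema.
{E, N, P}⁺: ENP→CM adds C, M; CN→EHM adds H; CNP→EHJ adds J → {C, E, H, J, M, N, P}. Minimal: {N, P}⁺ = {N, P}; {E, P}⁺ = {E, P}; {E, N}⁺ = {E, N} — none reach the full schema.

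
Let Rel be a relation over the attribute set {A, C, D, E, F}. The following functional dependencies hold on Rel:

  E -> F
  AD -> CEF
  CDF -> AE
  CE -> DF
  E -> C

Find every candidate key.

(E), (A, D), (C, D, F)

{E}⁺: E→F adds F; E→C adds C; CE→DF adds D; CDF→AE adds A → {A, C, D, E, F}.
{A, D}⁺: AD→CEF adds C, E, F → {A, C, D, E, F}. Minimal: {D}⁺ = {D}; {A}⁺ = {A} — none reach the full schema.
{C, D, F}⁺: CDF→AE adds A, E → {A, C, D, E, F}. Minimal: {D, F}⁺ = {D, F}; {C, F}⁺ = {C, F}; {C, D}⁺ = {C, D} — none reach the full schema.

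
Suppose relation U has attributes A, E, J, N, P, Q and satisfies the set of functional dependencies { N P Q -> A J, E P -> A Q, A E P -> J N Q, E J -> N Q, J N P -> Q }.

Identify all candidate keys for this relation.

EP

Attributes E, P never appear on any right-hand side, so every candidate key must contain {E, P}.
{E, P}⁺ = {A, E, J, N, P, Q}, which is all of the schema, so {E, P} is the only candidate key.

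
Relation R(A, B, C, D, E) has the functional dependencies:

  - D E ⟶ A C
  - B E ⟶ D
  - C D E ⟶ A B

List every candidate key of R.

Attribute E never appears on the right-hand side of any dependency, so E must belong to every candidate key.
{E}⁺ = {E}, which is not all of the schema, so we must add further attributes.
{B, E}⁺: BE→D adds D; DE→AC adds A, C → {A, B, C, D, E}.
{D, E}⁺: DE→AC adds A, C; CDE→AB adds B → {A, B, C, D, E}.

(B, E), (D, E)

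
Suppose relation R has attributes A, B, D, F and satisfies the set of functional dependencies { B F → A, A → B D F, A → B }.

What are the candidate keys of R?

{A}⁺: A→BDF adds B, D, F → {A, B, D, F}.
{B, F}⁺: BF→A adds A; A→BDF adds D → {A, B, D, F}.

{A}, {B, F}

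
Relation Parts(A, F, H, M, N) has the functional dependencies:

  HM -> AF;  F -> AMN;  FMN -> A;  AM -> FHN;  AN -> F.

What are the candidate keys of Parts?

{F}⁺: F→AMN adds A, M, N; AM→FHN adds H → {A, F, H, M, N}.
{A, M}⁺: AM→FHN adds F, H, N → {A, F, H, M, N}. Minimal: {M}⁺ = {M}; {A}⁺ = {A} — none reach the full schema.
{A, N}⁺: AN→F adds F; F→AMN adds M; AM→FHN adds H → {A, F, H, M, N}. Minimal: {N}⁺ = {N}; {A}⁺ = {A} — none reach the full schema.
{H, M}⁺: HM→AF adds A, F; F→AMN adds N → {A, F, H, M, N}. Minimal: {M}⁺ = {M}; {H}⁺ = {H} — none reach the full schema.

(F), (A, M), (A, N), (H, M)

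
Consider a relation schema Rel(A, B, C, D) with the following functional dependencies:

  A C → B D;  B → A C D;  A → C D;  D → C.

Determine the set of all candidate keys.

(A), (B)

{A}⁺: A→CD adds C, D; AC→BD adds B → {A, B, C, D}.
{B}⁺: B→ACD adds A, C, D → {A, B, C, D}.
Any other superkey contains one of these as a subset, so there are no further candidate keys.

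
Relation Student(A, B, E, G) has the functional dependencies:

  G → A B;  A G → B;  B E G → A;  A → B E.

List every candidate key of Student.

(G)

Attribute G never appears on the right-hand side of any dependency, so G must belong to every candidate key.
{G}⁺ = {A, B, E, G}, which is all of the schema, so {G} is the only candidate key.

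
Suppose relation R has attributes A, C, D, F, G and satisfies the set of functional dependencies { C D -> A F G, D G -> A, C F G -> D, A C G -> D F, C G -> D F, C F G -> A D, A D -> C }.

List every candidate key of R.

{A, D}⁺: AD→C adds C; CD→AFG adds F, G → {A, C, D, F, G}.
{C, D}⁺: CD→AFG adds A, F, G → {A, C, D, F, G}.
{C, G}⁺: CG→DF adds D, F; CFG→AD adds A → {A, C, D, F, G}.
{D, G}⁺: DG→A adds A; AD→C adds C; CD→AFG adds F → {A, C, D, F, G}.

{A, D}, {C, D}, {C, G}, {D, G}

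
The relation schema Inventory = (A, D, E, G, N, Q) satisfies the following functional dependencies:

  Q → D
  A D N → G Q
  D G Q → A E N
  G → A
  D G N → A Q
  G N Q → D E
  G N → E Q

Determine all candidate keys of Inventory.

{G, N}, {G, Q}, {A, D, N}, {A, N, Q}

{G, N}⁺: G→A adds A; GN→EQ adds E, Q; Q→D adds D → {A, D, E, G, N, Q}. Minimal: {N}⁺ = {N}; {G}⁺ = {A, G} — none reach the full schema.
{G, Q}⁺: Q→D adds D; DGQ→AEN adds A, E, N → {A, D, E, G, N, Q}. Minimal: {Q}⁺ = {D, Q}; {G}⁺ = {A, G} — none reach the full schema.
{A, D, N}⁺: ADN→GQ adds G, Q; DGQ→AEN adds E → {A, D, E, G, N, Q}. Minimal: {D, N}⁺ = {D, N}; {A, N}⁺ = {A, N}; {A, D}⁺ = {A, D} — none reach the full schema.
{A, N, Q}⁺: Q→D adds D; ADN→GQ adds G; DGQ→AEN adds E → {A, D, E, G, N, Q}. Minimal: {N, Q}⁺ = {D, N, Q}; {A, Q}⁺ = {A, D, Q}; {A, N}⁺ = {A, N} — none reach the full schema.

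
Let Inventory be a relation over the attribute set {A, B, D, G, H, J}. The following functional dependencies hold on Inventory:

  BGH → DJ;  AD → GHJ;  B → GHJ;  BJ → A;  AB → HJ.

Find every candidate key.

Attribute B never appears on the right-hand side of any dependency, so B must belong to every candidate key.
{B}⁺ = {A, B, D, G, H, J}, which is all of the schema, so {B} is the only candidate key.

(B)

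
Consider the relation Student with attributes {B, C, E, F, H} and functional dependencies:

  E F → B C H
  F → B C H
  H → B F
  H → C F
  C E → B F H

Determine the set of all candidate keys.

Attribute E never appears on the right-hand side of any dependency, so E must belong to every candidate key.
{E}⁺ = {E}, which is not all of the schema, so we must add further attributes.
{C, E}⁺: CE→BFH adds B, F, H → {B, C, E, F, H}. Minimal: {E}⁺ = {E}; {C}⁺ = {C} — none reach the full schema.
{E, F}⁺: EF→BCH adds B, C, H → {B, C, E, F, H}. Minimal: {F}⁺ = {B, C, F, H}; {E}⁺ = {E} — none reach the full schema.
{E, H}⁺: H→BF adds B, F; H→CF adds C → {B, C, E, F, H}. Minimal: {H}⁺ = {B, C, F, H}; {E}⁺ = {E} — none reach the full schema.
Any other superkey contains one of these as a subset, so there are no further candidate keys.

CE, EF, EH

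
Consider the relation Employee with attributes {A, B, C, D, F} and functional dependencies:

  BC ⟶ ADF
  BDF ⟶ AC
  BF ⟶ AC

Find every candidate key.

{B, C}⁺: BC→ADF adds A, D, F → {A, B, C, D, F}. Minimal: {C}⁺ = {C}; {B}⁺ = {B} — none reach the full schema.
{B, F}⁺: BF→AC adds A, C; BC→ADF adds D → {A, B, C, D, F}. Minimal: {F}⁺ = {F}; {B}⁺ = {B} — none reach the full schema.
Any other superkey contains one of these as a subset, so there are no further candidate keys.

{B, C}, {B, F}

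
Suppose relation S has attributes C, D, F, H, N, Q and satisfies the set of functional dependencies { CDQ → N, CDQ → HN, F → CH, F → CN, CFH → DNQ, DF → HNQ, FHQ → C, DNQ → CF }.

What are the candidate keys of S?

F, CDQ, DNQ

{F}⁺: F→CH adds C, H; F→CN adds N; CFH→DNQ adds D, Q → {C, D, F, H, N, Q}.
{C, D, Q}⁺: CDQ→N adds N; CDQ→HN adds H; DNQ→CF adds F → {C, D, F, H, N, Q}. Minimal: {D, Q}⁺ = {D, Q}; {C, Q}⁺ = {C, Q}; {C, D}⁺ = {C, D} — none reach the full schema.
{D, N, Q}⁺: DNQ→CF adds C, F; CDQ→HN adds H → {C, D, F, H, N, Q}. Minimal: {N, Q}⁺ = {N, Q}; {D, Q}⁺ = {D, Q}; {D, N}⁺ = {D, N} — none reach the full schema.
Any other superkey contains one of these as a subset, so there are no further candidate keys.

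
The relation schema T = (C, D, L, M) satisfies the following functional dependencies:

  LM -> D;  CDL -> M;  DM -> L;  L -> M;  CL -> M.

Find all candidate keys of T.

Attribute C never appears on the right-hand side of any dependency, so C must belong to every candidate key.
{C}⁺ = {C}, which is not all of the schema, so we must add further attributes.
{C, L}⁺: L→M adds M; LM→D adds D → {C, D, L, M}. Minimal: {L}⁺ = {D, L, M}; {C}⁺ = {C} — none reach the full schema.
{C, D, M}⁺: DM→L adds L → {C, D, L, M}. Minimal: {D, M}⁺ = {D, L, M}; {C, M}⁺ = {C, M}; {C, D}⁺ = {C, D} — none reach the full schema.

{C, L}; {C, D, M}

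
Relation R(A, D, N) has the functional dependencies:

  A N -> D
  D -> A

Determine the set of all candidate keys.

Attribute N never appears on the right-hand side of any dependency, so N must belong to every candidate key.
{N}⁺ = {N}, which is not all of the schema, so we must add further attributes.
{A, N}⁺: AN→D adds D → {A, D, N}.
{D, N}⁺: D→A adds A → {A, D, N}.
Any other superkey contains one of these as a subset, so there are no further candidate keys.

(A, N), (D, N)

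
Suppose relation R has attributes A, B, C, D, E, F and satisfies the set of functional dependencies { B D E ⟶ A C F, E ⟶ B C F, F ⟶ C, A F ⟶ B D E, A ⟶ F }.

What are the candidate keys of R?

{A}⁺: A→F adds F; F→C adds C; AF→BDE adds B, D, E → {A, B, C, D, E, F}.
{D, E}⁺: E→BCF adds B, C, F; BDE→ACF adds A → {A, B, C, D, E, F}. Minimal: {E}⁺ = {B, C, E, F}; {D}⁺ = {D} — none reach the full schema.
Any other superkey contains one of these as a subset, so there are no further candidate keys.

{A}, {D, E}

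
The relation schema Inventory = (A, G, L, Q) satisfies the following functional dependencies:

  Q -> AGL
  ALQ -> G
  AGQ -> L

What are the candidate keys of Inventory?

{Q}

{Q}⁺: Q→AGL adds A, G, L → {A, G, L, Q}.
No other minimal superkey exists.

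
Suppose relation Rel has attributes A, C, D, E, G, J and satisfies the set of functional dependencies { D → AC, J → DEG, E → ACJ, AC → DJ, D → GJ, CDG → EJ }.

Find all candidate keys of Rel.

{D}⁺: D→AC adds A, C; AC→DJ adds J; D→GJ adds G; CDG→EJ adds E → {A, C, D, E, G, J}.
{E}⁺: E→ACJ adds A, C, J; AC→DJ adds D; D→GJ adds G → {A, C, D, E, G, J}.
{J}⁺: J→DEG adds D, E, G; E→ACJ adds A, C → {A, C, D, E, G, J}.
{A, C}⁺: AC→DJ adds D, J; D→GJ adds G; CDG→EJ adds E → {A, C, D, E, G, J}.
Any other superkey contains one of these as a subset, so there are no further candidate keys.

D; E; J; AC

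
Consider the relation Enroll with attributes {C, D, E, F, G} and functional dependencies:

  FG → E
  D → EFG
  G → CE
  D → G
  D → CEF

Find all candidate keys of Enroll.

{D}

Attribute D never appears on the right-hand side of any dependency, so D must belong to every candidate key.
{D}⁺ = {C, D, E, F, G}, which is all of the schema, so {D} is the only candidate key.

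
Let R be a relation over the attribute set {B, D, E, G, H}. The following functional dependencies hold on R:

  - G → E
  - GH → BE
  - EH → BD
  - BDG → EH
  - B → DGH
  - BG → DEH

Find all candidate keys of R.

{B}⁺: B→DGH adds D, G, H; BG→DEH adds E → {B, D, E, G, H}.
{E, H}⁺: EH→BD adds B, D; B→DGH adds G → {B, D, E, G, H}.
{G, H}⁺: G→E adds E; GH→BE adds B; EH→BD adds D → {B, D, E, G, H}.
Any other superkey contains one of these as a subset, so there are no further candidate keys.

{B}; {E, H}; {G, H}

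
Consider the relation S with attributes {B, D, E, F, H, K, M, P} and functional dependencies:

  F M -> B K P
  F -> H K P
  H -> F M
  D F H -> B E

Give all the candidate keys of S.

DF, DH

Attribute D never appears on the right-hand side of any dependency, so D must belong to every candidate key.
{D}⁺ = {D}, which is not all of the schema, so we must add further attributes.
{D, F}⁺: F→HKP adds H, K, P; H→FM adds M; DFH→BE adds B, E → {B, D, E, F, H, K, M, P}. Minimal: {F}⁺ = {B, F, H, K, M, P}; {D}⁺ = {D} — none reach the full schema.
{D, H}⁺: H→FM adds F, M; DFH→BE adds B, E; FM→BKP adds K, P → {B, D, E, F, H, K, M, P}. Minimal: {H}⁺ = {B, F, H, K, M, P}; {D}⁺ = {D} — none reach the full schema.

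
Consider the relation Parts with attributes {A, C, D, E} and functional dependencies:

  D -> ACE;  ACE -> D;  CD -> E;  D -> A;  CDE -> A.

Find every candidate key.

{D}⁺: D→ACE adds A, C, E → {A, C, D, E}.
{A, C, E}⁺: ACE→D adds D → {A, C, D, E}. Minimal: {C, E}⁺ = {C, E}; {A, E}⁺ = {A, E}; {A, C}⁺ = {A, C} — none reach the full schema.

(D); (A, C, E)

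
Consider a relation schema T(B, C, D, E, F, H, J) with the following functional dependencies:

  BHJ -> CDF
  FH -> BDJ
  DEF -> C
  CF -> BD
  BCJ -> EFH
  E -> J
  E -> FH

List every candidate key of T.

{E}, {F, H}, {B, C, J}, {B, H, J}, {C, F, J}

{E}⁺: E→J adds J; E→FH adds F, H; FH→BDJ adds B, D; DEF→C adds C → {B, C, D, E, F, H, J}.
{F, H}⁺: FH→BDJ adds B, D, J; BHJ→CDF adds C; BCJ→EFH adds E → {B, C, D, E, F, H, J}.
{B, C, J}⁺: BCJ→EFH adds E, F, H; BHJ→CDF adds D → {B, C, D, E, F, H, J}.
{B, H, J}⁺: BHJ→CDF adds C, D, F; BCJ→EFH adds E → {B, C, D, E, F, H, J}.
{C, F, J}⁺: CF→BD adds B, D; BCJ→EFH adds E, H → {B, C, D, E, F, H, J}.
Any other superkey contains one of these as a subset, so there are no further candidate keys.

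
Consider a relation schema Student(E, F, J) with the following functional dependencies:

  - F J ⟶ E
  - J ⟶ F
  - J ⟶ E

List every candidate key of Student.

Attribute J never appears on the right-hand side of any dependency, so J must belong to every candidate key.
{J}⁺ = {E, F, J}, which is all of the schema, so {J} is the only candidate key.

(J)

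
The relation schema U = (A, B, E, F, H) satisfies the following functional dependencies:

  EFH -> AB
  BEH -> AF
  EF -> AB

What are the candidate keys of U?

BEH, EFH

Attributes E, H never appear on any right-hand side, so every candidate key must contain {E, H}.
{E, H}⁺ = {E, H}, which is not all of the schema, so we must add further attributes.
{B, E, H}⁺: BEH→AF adds A, F → {A, B, E, F, H}.
{E, F, H}⁺: EFH→AB adds A, B → {A, B, E, F, H}.
Any other superkey contains one of these as a subset, so there are no further candidate keys.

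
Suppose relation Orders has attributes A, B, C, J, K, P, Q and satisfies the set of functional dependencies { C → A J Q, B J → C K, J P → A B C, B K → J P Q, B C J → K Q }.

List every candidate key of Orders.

{B, C}; {B, J}; {B, K}; {C, P}; {J, P}

{B, C}⁺: C→AJQ adds A, J, Q; BJ→CK adds K; BK→JPQ adds P → {A, B, C, J, K, P, Q}. Minimal: {C}⁺ = {A, C, J, Q}; {B}⁺ = {B} — none reach the full schema.
{B, J}⁺: BJ→CK adds C, K; BK→JPQ adds P, Q; C→AJQ adds A → {A, B, C, J, K, P, Q}. Minimal: {J}⁺ = {J}; {B}⁺ = {B} — none reach the full schema.
{B, K}⁺: BK→JPQ adds J, P, Q; BJ→CK adds C; JP→ABC adds A → {A, B, C, J, K, P, Q}. Minimal: {K}⁺ = {K}; {B}⁺ = {B} — none reach the full schema.
{C, P}⁺: C→AJQ adds A, J, Q; JP→ABC adds B; BCJ→KQ adds K → {A, B, C, J, K, P, Q}. Minimal: {P}⁺ = {P}; {C}⁺ = {A, C, J, Q} — none reach the full schema.
{J, P}⁺: JP→ABC adds A, B, C; BCJ→KQ adds K, Q → {A, B, C, J, K, P, Q}. Minimal: {P}⁺ = {P}; {J}⁺ = {J} — none reach the full schema.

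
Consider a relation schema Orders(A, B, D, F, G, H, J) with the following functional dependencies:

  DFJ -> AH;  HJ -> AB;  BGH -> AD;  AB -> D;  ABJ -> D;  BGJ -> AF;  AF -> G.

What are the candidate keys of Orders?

{B, G, J}, {D, F, J}, {F, H, J}, {G, H, J}, {A, B, F, J}

{B, G, J}⁺: BGJ→AF adds A, F; AB→D adds D; DFJ→AH adds H → {A, B, D, F, G, H, J}. Minimal: {G, J}⁺ = {G, J}; {B, J}⁺ = {B, J}; {B, G}⁺ = {B, G} — none reach the full schema.
{D, F, J}⁺: DFJ→AH adds A, H; HJ→AB adds B; AF→G adds G → {A, B, D, F, G, H, J}. Minimal: {F, J}⁺ = {F, J}; {D, J}⁺ = {D, J}; {D, F}⁺ = {D, F} — none reach the full schema.
{F, H, J}⁺: HJ→AB adds A, B; AB→D adds D; AF→G adds G → {A, B, D, F, G, H, J}. Minimal: {H, J}⁺ = {A, B, D, H, J}; {F, J}⁺ = {F, J}; {F, H}⁺ = {F, H} — none reach the full schema.
{G, H, J}⁺: HJ→AB adds A, B; BGH→AD adds D; BGJ→AF adds F → {A, B, D, F, G, H, J}. Minimal: {H, J}⁺ = {A, B, D, H, J}; {G, J}⁺ = {G, J}; {G, H}⁺ = {G, H} — none reach the full schema.
{A, B, F, J}⁺: AB→D adds D; AF→G adds G; DFJ→AH adds H → {A, B, D, F, G, H, J}. Minimal: {B, F, J}⁺ = {B, F, J}; {A, F, J}⁺ = {A, F, G, J}; {A, B, J}⁺ = {A, B, D, J}; … — none reach the full schema.
Any other superkey contains one of these as a subset, so there are no further candidate keys.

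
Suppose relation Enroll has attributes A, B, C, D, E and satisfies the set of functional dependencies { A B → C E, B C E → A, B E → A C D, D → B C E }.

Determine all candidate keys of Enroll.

{D}⁺: D→BCE adds B, C, E; BCE→A adds A → {A, B, C, D, E}.
{A, B}⁺: AB→CE adds C, E; BE→ACD adds D → {A, B, C, D, E}.
{B, E}⁺: BE→ACD adds A, C, D → {A, B, C, D, E}.

D, AB, BE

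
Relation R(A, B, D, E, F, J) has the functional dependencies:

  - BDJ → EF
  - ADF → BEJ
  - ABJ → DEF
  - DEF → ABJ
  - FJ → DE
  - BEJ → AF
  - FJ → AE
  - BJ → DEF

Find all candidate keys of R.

{B, J}⁺: BJ→DEF adds D, E, F; DEF→ABJ adds A → {A, B, D, E, F, J}.
{F, J}⁺: FJ→DE adds D, E; FJ→AE adds A; ADF→BEJ adds B → {A, B, D, E, F, J}.
{A, D, F}⁺: ADF→BEJ adds B, E, J → {A, B, D, E, F, J}.
{D, E, F}⁺: DEF→ABJ adds A, B, J → {A, B, D, E, F, J}.

{B, J}, {F, J}, {A, D, F}, {D, E, F}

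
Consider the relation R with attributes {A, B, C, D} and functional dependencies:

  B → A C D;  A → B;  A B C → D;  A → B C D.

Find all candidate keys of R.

{A}⁺: A→B adds B; A→BCD adds C, D → {A, B, C, D}.
{B}⁺: B→ACD adds A, C, D → {A, B, C, D}.
Any other superkey contains one of these as a subset, so there are no further candidate keys.

A; B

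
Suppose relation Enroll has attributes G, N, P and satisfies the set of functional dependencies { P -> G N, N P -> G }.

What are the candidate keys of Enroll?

{P}

Attribute P never appears on the right-hand side of any dependency, so P must belong to every candidate key.
{P}⁺ = {G, N, P}, which is all of the schema, so {P} is the only candidate key.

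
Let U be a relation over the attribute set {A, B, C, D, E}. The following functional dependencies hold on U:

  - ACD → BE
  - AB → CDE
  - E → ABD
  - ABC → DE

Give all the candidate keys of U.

{E}; {A, B}; {A, C, D}

{E}⁺: E→ABD adds A, B, D; AB→CDE adds C → {A, B, C, D, E}.
{A, B}⁺: AB→CDE adds C, D, E → {A, B, C, D, E}. Minimal: {B}⁺ = {B}; {A}⁺ = {A} — none reach the full schema.
{A, C, D}⁺: ACD→BE adds B, E → {A, B, C, D, E}. Minimal: {C, D}⁺ = {C, D}; {A, D}⁺ = {A, D}; {A, C}⁺ = {A, C} — none reach the full schema.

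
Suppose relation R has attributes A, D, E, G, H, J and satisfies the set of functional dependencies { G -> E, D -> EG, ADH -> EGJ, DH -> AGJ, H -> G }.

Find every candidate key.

DH

Attributes D, H never appear on any right-hand side, so every candidate key must contain {D, H}.
{D, H}⁺ = {A, D, E, G, H, J}, which is all of the schema, so {D, H} is the only candidate key.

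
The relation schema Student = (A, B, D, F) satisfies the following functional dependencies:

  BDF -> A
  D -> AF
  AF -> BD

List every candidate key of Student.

{D}, {A, F}

{D}⁺: D→AF adds A, F; AF→BD adds B → {A, B, D, F}.
{A, F}⁺: AF→BD adds B, D → {A, B, D, F}. Minimal: {F}⁺ = {F}; {A}⁺ = {A} — none reach the full schema.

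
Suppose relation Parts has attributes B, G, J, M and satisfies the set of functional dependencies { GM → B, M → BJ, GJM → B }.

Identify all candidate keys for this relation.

GM

Attributes G, M never appear on any right-hand side, so every candidate key must contain {G, M}.
{G, M}⁺ = {B, G, J, M}, which is all of the schema, so {G, M} is the only candidate key.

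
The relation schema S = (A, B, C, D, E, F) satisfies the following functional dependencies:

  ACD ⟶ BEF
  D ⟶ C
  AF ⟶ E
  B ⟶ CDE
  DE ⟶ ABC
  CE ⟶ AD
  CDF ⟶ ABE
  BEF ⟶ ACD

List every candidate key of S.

{B}⁺: B→CDE adds C, D, E; DE→ABC adds A; ACD→BEF adds F → {A, B, C, D, E, F}.
{A, D}⁺: D→C adds C; ACD→BEF adds B, E, F → {A, B, C, D, E, F}. Minimal: {D}⁺ = {C, D}; {A}⁺ = {A} — none reach the full schema.
{C, E}⁺: CE→AD adds A, D; ACD→BEF adds B, F → {A, B, C, D, E, F}. Minimal: {E}⁺ = {E}; {C}⁺ = {C} — none reach the full schema.
{D, E}⁺: D→C adds C; DE→ABC adds A, B; ACD→BEF adds F → {A, B, C, D, E, F}. Minimal: {E}⁺ = {E}; {D}⁺ = {C, D} — none reach the full schema.
{D, F}⁺: D→C adds C; CDF→ABE adds A, B, E → {A, B, C, D, E, F}. Minimal: {F}⁺ = {F}; {D}⁺ = {C, D} — none reach the full schema.
{A, C, F}⁺: AF→E adds E; CE→AD adds D; CDF→ABE adds B → {A, B, C, D, E, F}. Minimal: {C, F}⁺ = {C, F}; {A, F}⁺ = {A, E, F}; {A, C}⁺ = {A, C} — none reach the full schema.
Any other superkey contains one of these as a subset, so there are no further candidate keys.

(B), (A, D), (C, E), (D, E), (D, F), (A, C, F)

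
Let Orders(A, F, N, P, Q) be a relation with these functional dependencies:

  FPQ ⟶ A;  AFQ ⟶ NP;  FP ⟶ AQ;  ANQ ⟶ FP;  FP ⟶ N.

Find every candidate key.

FP, AFQ, ANQ

{F, P}⁺: FP→AQ adds A, Q; FP→N adds N → {A, F, N, P, Q}. Minimal: {P}⁺ = {P}; {F}⁺ = {F} — none reach the full schema.
{A, F, Q}⁺: AFQ→NP adds N, P → {A, F, N, P, Q}. Minimal: {F, Q}⁺ = {F, Q}; {A, Q}⁺ = {A, Q}; {A, F}⁺ = {A, F} — none reach the full schema.
{A, N, Q}⁺: ANQ→FP adds F, P → {A, F, N, P, Q}. Minimal: {N, Q}⁺ = {N, Q}; {A, Q}⁺ = {A, Q}; {A, N}⁺ = {A, N} — none reach the full schema.
Any other superkey contains one of these as a subset, so there are no further candidate keys.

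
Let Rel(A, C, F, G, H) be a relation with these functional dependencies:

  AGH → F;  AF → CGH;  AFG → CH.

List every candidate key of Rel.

Attribute A never appears on the right-hand side of any dependency, so A must belong to every candidate key.
{A}⁺ = {A}, which is not all of the schema, so we must add further attributes.
{A, F}⁺: AF→CGH adds C, G, H → {A, C, F, G, H}. Minimal: {F}⁺ = {F}; {A}⁺ = {A} — none reach the full schema.
{A, G, H}⁺: AGH→F adds F; AF→CGH adds C → {A, C, F, G, H}. Minimal: {G, H}⁺ = {G, H}; {A, H}⁺ = {A, H}; {A, G}⁺ = {A, G} — none reach the full schema.

AF, AGH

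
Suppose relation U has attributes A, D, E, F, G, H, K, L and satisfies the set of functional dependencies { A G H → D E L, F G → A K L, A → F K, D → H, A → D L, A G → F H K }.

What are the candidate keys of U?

Attribute G never appears on the right-hand side of any dependency, so G must belong to every candidate key.
{G}⁺ = {G}, which is not all of the schema, so we must add further attributes.
{A, G}⁺: A→FK adds F, K; A→DL adds D, L; AG→FHK adds H; AGH→DEL adds E → {A, D, E, F, G, H, K, L}. Minimal: {G}⁺ = {G}; {A}⁺ = {A, D, F, H, K, L} — none reach the full schema.
{F, G}⁺: FG→AKL adds A, K, L; A→DL adds D; AG→FHK adds H; AGH→DEL adds E → {A, D, E, F, G, H, K, L}. Minimal: {G}⁺ = {G}; {F}⁺ = {F} — none reach the full schema.

{A, G}, {F, G}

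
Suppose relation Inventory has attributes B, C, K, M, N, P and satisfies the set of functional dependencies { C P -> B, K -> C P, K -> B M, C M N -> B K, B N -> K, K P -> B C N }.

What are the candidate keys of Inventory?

{K}⁺: K→CP adds C, P; K→BM adds B, M; KP→BCN adds N → {B, C, K, M, N, P}.
{B, N}⁺: BN→K adds K; K→CP adds C, P; K→BM adds M → {B, C, K, M, N, P}. Minimal: {N}⁺ = {N}; {B}⁺ = {B} — none reach the full schema.
{C, M, N}⁺: CMN→BK adds B, K; K→CP adds P → {B, C, K, M, N, P}. Minimal: {M, N}⁺ = {M, N}; {C, N}⁺ = {C, N}; {C, M}⁺ = {C, M} — none reach the full schema.
{C, N, P}⁺: CP→B adds B; BN→K adds K; K→BM adds M → {B, C, K, M, N, P}. Minimal: {N, P}⁺ = {N, P}; {C, P}⁺ = {B, C, P}; {C, N}⁺ = {C, N} — none reach the full schema.
Any other superkey contains one of these as a subset, so there are no further candidate keys.

(K); (B, N); (C, M, N); (C, N, P)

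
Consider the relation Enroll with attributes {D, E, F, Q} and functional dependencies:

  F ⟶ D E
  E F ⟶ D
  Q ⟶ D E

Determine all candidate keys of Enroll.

Attributes F, Q never appear on any right-hand side, so every candidate key must contain {F, Q}.
{F, Q}⁺ = {D, E, F, Q}, which is all of the schema, so {F, Q} is the only candidate key.

FQ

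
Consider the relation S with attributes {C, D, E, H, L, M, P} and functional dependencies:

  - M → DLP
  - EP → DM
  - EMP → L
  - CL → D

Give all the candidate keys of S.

{C, E, H, M}; {C, E, H, P}

Attributes C, E, H never appear on any right-hand side, so every candidate key must contain {C, E, H}.
{C, E, H}⁺ = {C, E, H}, which is not all of the schema, so we must add further attributes.
{C, E, H, M}⁺: M→DLP adds D, L, P → {C, D, E, H, L, M, P}. Minimal: {E, H, M}⁺ = {D, E, H, L, M, P}; {C, H, M}⁺ = {C, D, H, L, M, P}; {C, E, M}⁺ = {C, D, E, L, M, P}; … — none reach the full schema.
{C, E, H, P}⁺: EP→DM adds D, M; EMP→L adds L → {C, D, E, H, L, M, P}. Minimal: {E, H, P}⁺ = {D, E, H, L, M, P}; {C, H, P}⁺ = {C, H, P}; {C, E, P}⁺ = {C, D, E, L, M, P}; … — none reach the full schema.
Any other superkey contains one of these as a subset, so there are no further candidate keys.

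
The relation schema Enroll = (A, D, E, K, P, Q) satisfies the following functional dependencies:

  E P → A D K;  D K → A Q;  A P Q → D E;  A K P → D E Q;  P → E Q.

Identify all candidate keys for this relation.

Attribute P never appears on the right-hand side of any dependency, so P must belong to every candidate key.
{P}⁺ = {A, D, E, K, P, Q}, which is all of the schema, so {P} is the only candidate key.

(P)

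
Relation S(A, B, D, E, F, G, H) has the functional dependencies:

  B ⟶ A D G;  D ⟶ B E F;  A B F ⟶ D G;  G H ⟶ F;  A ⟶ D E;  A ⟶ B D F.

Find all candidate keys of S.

Attribute H never appears on the right-hand side of any dependency, so H must belong to every candidate key.
{H}⁺ = {H}, which is not all of the schema, so we must add further attributes.
{A, H}⁺: A→DE adds D, E; A→BDF adds B, F; B→ADG adds G → {A, B, D, E, F, G, H}. Minimal: {H}⁺ = {H}; {A}⁺ = {A, B, D, E, F, G} — none reach the full schema.
{B, H}⁺: B→ADG adds A, D, G; D→BEF adds E, F → {A, B, D, E, F, G, H}. Minimal: {H}⁺ = {H}; {B}⁺ = {A, B, D, E, F, G} — none reach the full schema.
{D, H}⁺: D→BEF adds B, E, F; B→ADG adds A, G → {A, B, D, E, F, G, H}. Minimal: {H}⁺ = {H}; {D}⁺ = {A, B, D, E, F, G} — none reach the full schema.
Any other superkey contains one of these as a subset, so there are no further candidate keys.

{A, H}, {B, H}, {D, H}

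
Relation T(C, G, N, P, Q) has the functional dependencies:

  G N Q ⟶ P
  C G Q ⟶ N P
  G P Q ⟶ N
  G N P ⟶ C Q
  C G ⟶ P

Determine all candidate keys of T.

{C, G, N}; {C, G, Q}; {G, N, P}; {G, N, Q}; {G, P, Q}

Attribute G never appears on the right-hand side of any dependency, so G must belong to every candidate key.
{G}⁺ = {G}, which is not all of the schema, so we must add further attributes.
{C, G, N}⁺: CG→P adds P; GNP→CQ adds Q → {C, G, N, P, Q}.
{C, G, Q}⁺: CGQ→NP adds N, P → {C, G, N, P, Q}.
{G, N, P}⁺: GNP→CQ adds C, Q → {C, G, N, P, Q}.
{G, N, Q}⁺: GNQ→P adds P; GNP→CQ adds C → {C, G, N, P, Q}.
{G, P, Q}⁺: GPQ→N adds N; GNP→CQ adds C → {C, G, N, P, Q}.
Any other superkey contains one of these as a subset, so there are no further candidate keys.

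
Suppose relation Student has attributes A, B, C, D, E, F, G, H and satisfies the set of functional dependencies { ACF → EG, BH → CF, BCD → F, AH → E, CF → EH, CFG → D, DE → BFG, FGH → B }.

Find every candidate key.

Attribute A never appears on the right-hand side of any dependency, so A must belong to every candidate key.
{A}⁺ = {A}, which is not all of the schema, so we must add further attributes.
{A, B, H}⁺: BH→CF adds C, F; AH→E adds E; ACF→EG adds G; CFG→D adds D → {A, B, C, D, E, F, G, H}. Minimal: {B, H}⁺ = {B, C, E, F, H}; {A, H}⁺ = {A, E, H}; {A, B}⁺ = {A, B} — none reach the full schema.
{A, C, F}⁺: ACF→EG adds E, G; CF→EH adds H; CFG→D adds D; DE→BFG adds B → {A, B, C, D, E, F, G, H}. Minimal: {C, F}⁺ = {C, E, F, H}; {A, F}⁺ = {A, F}; {A, C}⁺ = {A, C} — none reach the full schema.
{A, D, H}⁺: AH→E adds E; DE→BFG adds B, F, G; BH→CF adds C → {A, B, C, D, E, F, G, H}. Minimal: {D, H}⁺ = {D, H}; {A, H}⁺ = {A, E, H}; {A, D}⁺ = {A, D} — none reach the full schema.
{A, B, C, D}⁺: BCD→F adds F; CF→EH adds E, H; DE→BFG adds G → {A, B, C, D, E, F, G, H}. Minimal: {B, C, D}⁺ = {B, C, D, E, F, G, H}; {A, C, D}⁺ = {A, C, D}; {A, B, D}⁺ = {A, B, D}; … — none reach the full schema.
{A, C, D, E}⁺: DE→BFG adds B, F, G; CF→EH adds H → {A, B, C, D, E, F, G, H}. Minimal: {C, D, E}⁺ = {B, C, D, E, F, G, H}; {A, D, E}⁺ = {A, B, D, E, F, G}; {A, C, E}⁺ = {A, C, E}; … — none reach the full schema.
{A, F, G, H}⁺: AH→E adds E; FGH→B adds B; BH→CF adds C; CFG→D adds D → {A, B, C, D, E, F, G, H}. Minimal: {F, G, H}⁺ = {B, C, D, E, F, G, H}; {A, G, H}⁺ = {A, E, G, H}; {A, F, H}⁺ = {A, E, F, H}; … — none reach the full schema.
Any other superkey contains one of these as a subset, so there are no further candidate keys.

{A, B, H}, {A, C, F}, {A, D, H}, {A, B, C, D}, {A, C, D, E}, {A, F, G, H}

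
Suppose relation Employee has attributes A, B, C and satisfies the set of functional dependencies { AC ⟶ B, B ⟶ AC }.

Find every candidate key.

{B}, {A, C}

{B}⁺: B→AC adds A, C → {A, B, C}.
{A, C}⁺: AC→B adds B → {A, B, C}. Minimal: {C}⁺ = {C}; {A}⁺ = {A} — none reach the full schema.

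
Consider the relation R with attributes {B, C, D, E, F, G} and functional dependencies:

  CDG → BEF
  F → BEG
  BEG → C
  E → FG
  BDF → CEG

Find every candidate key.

{D, E}; {D, F}; {C, D, G}

Attribute D never appears on the right-hand side of any dependency, so D must belong to every candidate key.
{D}⁺ = {D}, which is not all of the schema, so we must add further attributes.
{D, E}⁺: E→FG adds F, G; F→BEG adds B; BEG→C adds C → {B, C, D, E, F, G}. Minimal: {E}⁺ = {B, C, E, F, G}; {D}⁺ = {D} — none reach the full schema.
{D, F}⁺: F→BEG adds B, E, G; BEG→C adds C → {B, C, D, E, F, G}. Minimal: {F}⁺ = {B, C, E, F, G}; {D}⁺ = {D} — none reach the full schema.
{C, D, G}⁺: CDG→BEF adds B, E, F → {B, C, D, E, F, G}. Minimal: {D, G}⁺ = {D, G}; {C, G}⁺ = {C, G}; {C, D}⁺ = {C, D} — none reach the full schema.
Any other superkey contains one of these as a subset, so there are no further candidate keys.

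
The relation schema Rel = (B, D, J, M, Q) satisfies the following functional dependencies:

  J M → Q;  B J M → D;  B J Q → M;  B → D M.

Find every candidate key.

{B, J}

{B, J}⁺: B→DM adds D, M; JM→Q adds Q → {B, D, J, M, Q}. Minimal: {J}⁺ = {J}; {B}⁺ = {B, D, M} — none reach the full schema.
No other minimal superkey exists.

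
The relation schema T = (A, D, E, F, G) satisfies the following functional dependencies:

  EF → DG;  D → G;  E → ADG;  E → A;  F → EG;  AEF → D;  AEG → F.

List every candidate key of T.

{E}⁺: E→ADG adds A, D, G; AEG→F adds F → {A, D, E, F, G}.
{F}⁺: F→EG adds E, G; EF→DG adds D; E→ADG adds A → {A, D, E, F, G}.

E, F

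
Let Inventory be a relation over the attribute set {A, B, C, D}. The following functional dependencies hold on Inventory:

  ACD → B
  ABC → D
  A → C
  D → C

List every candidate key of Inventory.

Attribute A never appears on the right-hand side of any dependency, so A must belong to every candidate key.
{A}⁺ = {A, C}, which is not all of the schema, so we must add further attributes.
{A, B}⁺: A→C adds C; ABC→D adds D → {A, B, C, D}. Minimal: {B}⁺ = {B}; {A}⁺ = {A, C} — none reach the full schema.
{A, D}⁺: A→C adds C; ACD→B adds B → {A, B, C, D}. Minimal: {D}⁺ = {C, D}; {A}⁺ = {A, C} — none reach the full schema.
Any other superkey contains one of these as a subset, so there are no further candidate keys.

{A, B}, {A, D}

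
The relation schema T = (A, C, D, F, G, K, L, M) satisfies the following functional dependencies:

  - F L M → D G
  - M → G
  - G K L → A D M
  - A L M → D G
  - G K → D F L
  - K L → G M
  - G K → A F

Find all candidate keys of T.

CGK, CKL, CKM

Attributes C, K never appear on any right-hand side, so every candidate key must contain {C, K}.
{C, K}⁺ = {C, K}, which is not all of the schema, so we must add further attributes.
{C, G, K}⁺: GK→DFL adds D, F, L; KL→GM adds M; GK→AF adds A → {A, C, D, F, G, K, L, M}. Minimal: {G, K}⁺ = {A, D, F, G, K, L, M}; {C, K}⁺ = {C, K}; {C, G}⁺ = {C, G} — none reach the full schema.
{C, K, L}⁺: KL→GM adds G, M; GK→AF adds A, F; FLM→DG adds D → {A, C, D, F, G, K, L, M}. Minimal: {K, L}⁺ = {A, D, F, G, K, L, M}; {C, L}⁺ = {C, L}; {C, K}⁺ = {C, K} — none reach the full schema.
{C, K, M}⁺: M→G adds G; GK→DFL adds D, F, L; GK→AF adds A → {A, C, D, F, G, K, L, M}. Minimal: {K, M}⁺ = {A, D, F, G, K, L, M}; {C, M}⁺ = {C, G, M}; {C, K}⁺ = {C, K} — none reach the full schema.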